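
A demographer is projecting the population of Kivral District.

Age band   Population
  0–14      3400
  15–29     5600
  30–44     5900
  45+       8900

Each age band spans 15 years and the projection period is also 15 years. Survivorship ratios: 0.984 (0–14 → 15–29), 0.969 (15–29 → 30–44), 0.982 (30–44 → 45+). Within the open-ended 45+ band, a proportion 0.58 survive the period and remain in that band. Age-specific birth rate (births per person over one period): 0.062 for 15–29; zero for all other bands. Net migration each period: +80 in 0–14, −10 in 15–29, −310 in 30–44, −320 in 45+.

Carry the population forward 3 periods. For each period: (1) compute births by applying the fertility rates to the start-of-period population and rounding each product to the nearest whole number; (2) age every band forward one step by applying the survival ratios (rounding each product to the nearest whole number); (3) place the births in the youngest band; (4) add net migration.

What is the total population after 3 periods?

9320

Numbering the groups 1..4 from youngest to oldest:
Period 1.
Births: 5600 * 0.062 = 347
Group 2: 3400 * 0.984 = 3346
Group 3: 5600 * 0.969 = 5426
Group 4: 5900 * 0.982 + 8900 * 0.58 = 5794 + 5162 = 10956
Net migration: Group 1 + 80 → 427; Group 2 − 10 → 3336; Group 3 − 310 → 5116; Group 4 − 320 → 10636
→ [427, 3336, 5116, 10636]
Period 2.
Births: 3336 * 0.062 = 207
Group 2: 427 * 0.984 = 420
Group 3: 3336 * 0.969 = 3233
Group 4: 5116 * 0.982 + 10636 * 0.58 = 5024 + 6169 = 11193
Net migration: Group 1 + 80 → 287; Group 2 − 10 → 410; Group 3 − 310 → 2923; Group 4 − 320 → 10873
→ [287, 410, 2923, 10873]
Period 3.
Births: 410 * 0.062 = 25
Group 2: 287 * 0.984 = 282
Group 3: 410 * 0.969 = 397
Group 4: 2923 * 0.982 + 10873 * 0.58 = 2870 + 6306 = 9176
Net migration: Group 1 + 80 → 105; Group 2 − 10 → 272; Group 3 − 310 → 87; Group 4 − 320 → 8856
→ [105, 272, 87, 8856]
Total after period 3: 105 + 272 + 87 + 8856 = 9320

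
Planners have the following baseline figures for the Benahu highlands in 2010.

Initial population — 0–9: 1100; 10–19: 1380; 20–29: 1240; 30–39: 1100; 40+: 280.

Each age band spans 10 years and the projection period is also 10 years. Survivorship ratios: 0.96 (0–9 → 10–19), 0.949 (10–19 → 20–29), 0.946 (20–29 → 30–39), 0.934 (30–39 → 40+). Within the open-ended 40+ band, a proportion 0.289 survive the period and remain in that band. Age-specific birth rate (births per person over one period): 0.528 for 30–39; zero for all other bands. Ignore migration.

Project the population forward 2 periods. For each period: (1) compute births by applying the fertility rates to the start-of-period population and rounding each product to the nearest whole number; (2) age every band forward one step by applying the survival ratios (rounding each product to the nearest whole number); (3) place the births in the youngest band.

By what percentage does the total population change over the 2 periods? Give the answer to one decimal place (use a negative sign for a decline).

[period 1]
Births: 1100 × 0.528 = 581
10–19: 1100 × 0.96 = 1056
20–29: 1380 × 0.949 = 1310
30–39: 1240 × 0.946 = 1173
40+: 1100 × 0.934 + 280 × 0.289 = 1027 + 81 = 1108
→ [581, 1056, 1310, 1173, 1108]
[period 2]
Births: 1173 × 0.528 = 619
10–19: 581 × 0.96 = 558
20–29: 1056 × 0.949 = 1002
30–39: 1310 × 0.946 = 1239
40+: 1173 × 0.934 + 1108 × 0.289 = 1096 + 320 = 1416
→ [619, 558, 1002, 1239, 1416]
Total: 5100 → 4834; change = -266; percentage change = -5.2%

-5.2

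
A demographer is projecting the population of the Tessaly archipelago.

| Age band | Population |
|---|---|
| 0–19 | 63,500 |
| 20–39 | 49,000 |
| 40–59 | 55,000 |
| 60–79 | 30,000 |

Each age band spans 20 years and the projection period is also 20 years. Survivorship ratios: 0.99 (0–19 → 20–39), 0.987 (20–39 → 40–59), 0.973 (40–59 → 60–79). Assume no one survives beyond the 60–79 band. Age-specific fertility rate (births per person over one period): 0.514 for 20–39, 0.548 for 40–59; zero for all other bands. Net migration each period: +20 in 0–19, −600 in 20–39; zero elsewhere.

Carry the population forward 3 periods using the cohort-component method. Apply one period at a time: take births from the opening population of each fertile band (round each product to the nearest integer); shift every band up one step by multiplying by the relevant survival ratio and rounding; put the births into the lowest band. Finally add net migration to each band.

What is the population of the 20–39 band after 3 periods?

After projecting period 1:
Births: 49000 * 0.514 = 25186  |  55000 * 0.548 = 30140 → total 55326
20–39: 63500 * 0.99 = 62865
40–59: 49000 * 0.987 = 48363
60–79: 55000 * 0.973 = 53515
Net migration: 0–19 + 20 → 55346; 20–39 − 600 → 62265
Population now: 0–19=55346, 20–39=62265, 40–59=48363, 60–79=53515
After projecting period 2:
Births: 62265 * 0.514 = 32004  |  48363 * 0.548 = 26503 → total 58507
20–39: 55346 * 0.99 = 54793
40–59: 62265 * 0.987 = 61456
60–79: 48363 * 0.973 = 47057
Net migration: 0–19 + 20 → 58527; 20–39 − 600 → 54193
Population now: 0–19=58527, 20–39=54193, 40–59=61456, 60–79=47057
After projecting period 3:
Births: 54193 * 0.514 = 27855  |  61456 * 0.548 = 33678 → total 61533
20–39: 58527 * 0.99 = 57942
40–59: 54193 * 0.987 = 53488
60–79: 61456 * 0.973 = 59797
Net migration: 0–19 + 20 → 61553; 20–39 − 600 → 57342
Population now: 0–19=61553, 20–39=57342, 40–59=53488, 60–79=59797

57342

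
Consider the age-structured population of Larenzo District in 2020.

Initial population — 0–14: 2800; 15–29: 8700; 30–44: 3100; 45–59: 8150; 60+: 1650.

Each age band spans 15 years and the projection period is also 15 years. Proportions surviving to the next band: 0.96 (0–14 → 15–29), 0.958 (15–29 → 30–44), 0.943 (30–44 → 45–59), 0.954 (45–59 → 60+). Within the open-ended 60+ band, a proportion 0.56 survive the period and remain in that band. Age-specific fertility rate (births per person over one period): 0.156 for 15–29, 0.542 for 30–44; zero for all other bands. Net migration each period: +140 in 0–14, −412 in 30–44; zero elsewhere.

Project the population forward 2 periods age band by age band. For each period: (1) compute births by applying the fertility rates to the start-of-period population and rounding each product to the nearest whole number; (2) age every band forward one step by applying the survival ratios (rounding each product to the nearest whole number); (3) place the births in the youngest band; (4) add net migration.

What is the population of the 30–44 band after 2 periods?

2163

Let group 1 be 0–14 through group 5 = 60+.
After projecting period 1:
Births: 8700 × 0.156 = 1357, 3100 × 0.542 = 1680 → 3037
Group 2: 2800 × 0.96 = 2688
Group 3: 8700 × 0.958 = 8335
Group 4: 3100 × 0.943 = 2923
Group 5: 8150 × 0.954 + 1650 × 0.56 = 7775 + 924 = 8699
Net migration: Group 1 + 140 → 3177; Group 3 − 412 → 7923
→ [3177, 2688, 7923, 2923, 8699]
After projecting period 2:
Births: 2688 × 0.156 = 419, 7923 × 0.542 = 4294 → 4713
Group 2: 3177 × 0.96 = 3050
Group 3: 2688 × 0.958 = 2575
Group 4: 7923 × 0.943 = 7471
Group 5: 2923 × 0.954 + 8699 × 0.56 = 2789 + 4871 = 7660
Net migration: Group 1 + 140 → 4853; Group 3 − 412 → 2163
→ [4853, 3050, 2163, 7471, 7660]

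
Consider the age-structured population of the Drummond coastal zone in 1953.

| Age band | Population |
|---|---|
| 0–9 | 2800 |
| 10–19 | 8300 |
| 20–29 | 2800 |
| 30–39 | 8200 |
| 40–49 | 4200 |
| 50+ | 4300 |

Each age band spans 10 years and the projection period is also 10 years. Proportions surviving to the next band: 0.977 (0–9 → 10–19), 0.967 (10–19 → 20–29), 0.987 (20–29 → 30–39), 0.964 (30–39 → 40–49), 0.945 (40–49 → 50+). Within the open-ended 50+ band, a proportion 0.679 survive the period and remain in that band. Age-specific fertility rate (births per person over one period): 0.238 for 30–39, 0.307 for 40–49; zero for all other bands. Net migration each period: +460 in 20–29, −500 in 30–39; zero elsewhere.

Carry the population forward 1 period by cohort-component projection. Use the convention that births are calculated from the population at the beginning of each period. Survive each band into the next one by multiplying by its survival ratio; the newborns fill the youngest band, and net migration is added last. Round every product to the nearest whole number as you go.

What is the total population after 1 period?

31521

Period 1:
Births: 8200 × 0.238 = 1952  |  4200 × 0.307 = 1289 — total 3241
10–19: 2800 × 0.977 = 2736
20–29: 8300 × 0.967 = 8026
30–39: 2800 × 0.987 = 2764
40–49: 8200 × 0.964 = 7905
50+: 4200 × 0.945 + 4300 × 0.679 = 3969 + 2920 = 6889
Net migration: 20–29 + 460 → 8486; 30–39 − 500 → 2264
→ [3241, 2736, 8486, 2264, 7905, 6889]
Total after period 1: 3241 + 2736 + 8486 + 2264 + 7905 + 6889 = 31521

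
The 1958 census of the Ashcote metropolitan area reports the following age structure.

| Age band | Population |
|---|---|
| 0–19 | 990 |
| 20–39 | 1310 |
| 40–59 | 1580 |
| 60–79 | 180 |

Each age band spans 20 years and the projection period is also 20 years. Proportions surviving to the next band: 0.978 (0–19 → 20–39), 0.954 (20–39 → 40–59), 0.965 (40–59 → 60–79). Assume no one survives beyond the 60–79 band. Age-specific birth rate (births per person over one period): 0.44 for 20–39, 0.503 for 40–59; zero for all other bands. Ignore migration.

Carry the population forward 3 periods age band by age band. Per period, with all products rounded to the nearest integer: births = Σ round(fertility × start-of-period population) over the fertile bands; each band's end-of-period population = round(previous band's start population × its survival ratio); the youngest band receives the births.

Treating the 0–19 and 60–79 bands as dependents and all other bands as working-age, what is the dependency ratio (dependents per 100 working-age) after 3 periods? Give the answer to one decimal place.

84.2

After projecting period 1:
Births: 1310 * 0.44 = 576, 1580 * 0.503 = 795 → total 1371
20–39: 990 * 0.978 = 968
40–59: 1310 * 0.954 = 1250
60–79: 1580 * 0.965 = 1525
Giving 1371 / 968 / 1250 / 1525.
After projecting period 2:
Births: 968 * 0.44 = 426, 1250 * 0.503 = 629 → total 1055
20–39: 1371 * 0.978 = 1341
40–59: 968 * 0.954 = 923
60–79: 1250 * 0.965 = 1206
Giving 1055 / 1341 / 923 / 1206.
After projecting period 3:
Births: 1341 * 0.44 = 590, 923 * 0.503 = 464 → total 1054
20–39: 1055 * 0.978 = 1032
40–59: 1341 * 0.954 = 1279
60–79: 923 * 0.965 = 891
Giving 1054 / 1032 / 1279 / 891.
Dependents (band 0–19 + band 60–79) = 1054 + 891 = 1945; working-age = 2311; ratio = 1945/2311 × 100 = 84.2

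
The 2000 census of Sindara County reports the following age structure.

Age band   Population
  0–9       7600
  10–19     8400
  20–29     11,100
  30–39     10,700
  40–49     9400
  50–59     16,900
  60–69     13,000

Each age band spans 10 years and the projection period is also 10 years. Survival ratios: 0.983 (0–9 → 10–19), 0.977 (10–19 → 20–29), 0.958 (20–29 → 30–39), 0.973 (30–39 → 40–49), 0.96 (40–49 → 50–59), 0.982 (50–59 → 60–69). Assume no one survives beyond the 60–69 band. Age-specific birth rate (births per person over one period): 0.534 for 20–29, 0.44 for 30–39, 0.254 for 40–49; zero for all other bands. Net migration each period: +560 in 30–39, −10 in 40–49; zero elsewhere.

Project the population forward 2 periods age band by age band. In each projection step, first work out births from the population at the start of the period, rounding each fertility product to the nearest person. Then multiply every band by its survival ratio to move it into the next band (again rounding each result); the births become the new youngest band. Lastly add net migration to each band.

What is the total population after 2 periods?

(Bands numbered youngest = 1 to oldest = 7.)
After projecting period 1:
Births: 11100 × 0.534 = 5927 ; 10700 × 0.44 = 4708 ; 9400 × 0.254 = 2388 — total 13023
Band 2: 7600 × 0.983 = 7471
Band 3: 8400 × 0.977 = 8207
Band 4: 11100 × 0.958 = 10634
Band 5: 10700 × 0.973 = 10411
Band 6: 9400 × 0.96 = 9024
Band 7: 16900 × 0.982 = 16596
Net migration: Band 4 + 560 → 11194; Band 5 − 10 → 10401
Giving 13023 / 7471 / 8207 / 11194 / 10401 / 9024 / 16596.
After projecting period 2:
Births: 8207 × 0.534 = 4383 ; 11194 × 0.44 = 4925 ; 10401 × 0.254 = 2642 — total 11950
Band 2: 13023 × 0.983 = 12802
Band 3: 7471 × 0.977 = 7299
Band 4: 8207 × 0.958 = 7862
Band 5: 11194 × 0.973 = 10892
Band 6: 10401 × 0.96 = 9985
Band 7: 9024 × 0.982 = 8862
Net migration: Band 4 + 560 → 8422; Band 5 − 10 → 10882
Giving 11950 / 12802 / 7299 / 8422 / 10882 / 9985 / 8862.
Total after period 2: 11950 + 12802 + 7299 + 8422 + 10882 + 9985 + 8862 = 70202

70202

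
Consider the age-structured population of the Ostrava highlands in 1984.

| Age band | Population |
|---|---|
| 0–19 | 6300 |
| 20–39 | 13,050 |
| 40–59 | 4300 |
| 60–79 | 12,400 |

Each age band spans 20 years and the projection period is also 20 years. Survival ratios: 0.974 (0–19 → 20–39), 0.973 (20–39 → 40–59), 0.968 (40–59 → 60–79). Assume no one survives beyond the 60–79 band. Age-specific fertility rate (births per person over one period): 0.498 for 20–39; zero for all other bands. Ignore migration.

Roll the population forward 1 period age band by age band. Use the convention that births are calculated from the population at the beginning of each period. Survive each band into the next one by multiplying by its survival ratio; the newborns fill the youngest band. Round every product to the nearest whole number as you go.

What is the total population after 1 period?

29495

(Groups numbered youngest = 1 to oldest = 4.)
Period 1.
Births: 13050 × 0.498 = 6499
Group 2: 6300 × 0.974 = 6136
Group 3: 13050 × 0.973 = 12698
Group 4: 4300 × 0.968 = 4162
→ [6499, 6136, 12698, 4162]
Total after period 1: 6499 + 6136 + 12698 + 4162 = 29495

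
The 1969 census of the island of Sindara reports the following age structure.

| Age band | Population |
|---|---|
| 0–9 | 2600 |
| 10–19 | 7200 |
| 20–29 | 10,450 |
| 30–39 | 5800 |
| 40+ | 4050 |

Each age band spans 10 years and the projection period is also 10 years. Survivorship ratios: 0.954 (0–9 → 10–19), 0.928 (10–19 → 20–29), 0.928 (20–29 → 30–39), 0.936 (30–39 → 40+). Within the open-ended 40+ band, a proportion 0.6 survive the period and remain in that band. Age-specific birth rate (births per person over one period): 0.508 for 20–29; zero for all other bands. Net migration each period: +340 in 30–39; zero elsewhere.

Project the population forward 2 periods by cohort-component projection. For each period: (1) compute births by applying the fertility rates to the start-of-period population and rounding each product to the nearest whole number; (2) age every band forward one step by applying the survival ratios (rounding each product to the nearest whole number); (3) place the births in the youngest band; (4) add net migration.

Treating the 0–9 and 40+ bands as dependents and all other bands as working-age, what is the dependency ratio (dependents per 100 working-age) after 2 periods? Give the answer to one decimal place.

(Bands numbered youngest = 1 to oldest = 5.)
[period 1]
Births: 10450 × 0.508 = 5309
Band 2: 2600 × 0.954 = 2480
Band 3: 7200 × 0.928 = 6682
Band 4: 10450 × 0.928 = 9698
Band 5: 5800 × 0.936 + 4050 × 0.6 = 5429 + 2430 = 7859
Net migration: Band 4 + 340 → 10038
→ [5309, 2480, 6682, 10038, 7859]
[period 2]
Births: 6682 × 0.508 = 3394
Band 2: 5309 × 0.954 = 5065
Band 3: 2480 × 0.928 = 2301
Band 4: 6682 × 0.928 = 6201
Band 5: 10038 × 0.936 + 7859 × 0.6 = 9396 + 4715 = 14111
Net migration: Band 4 + 340 → 6541
→ [3394, 5065, 2301, 6541, 14111]
Dependents (band 0–9 + band 40+) = 3394 + 14111 = 17505; working-age = 13907; ratio = 17505/13907 × 100 = 125.9

125.9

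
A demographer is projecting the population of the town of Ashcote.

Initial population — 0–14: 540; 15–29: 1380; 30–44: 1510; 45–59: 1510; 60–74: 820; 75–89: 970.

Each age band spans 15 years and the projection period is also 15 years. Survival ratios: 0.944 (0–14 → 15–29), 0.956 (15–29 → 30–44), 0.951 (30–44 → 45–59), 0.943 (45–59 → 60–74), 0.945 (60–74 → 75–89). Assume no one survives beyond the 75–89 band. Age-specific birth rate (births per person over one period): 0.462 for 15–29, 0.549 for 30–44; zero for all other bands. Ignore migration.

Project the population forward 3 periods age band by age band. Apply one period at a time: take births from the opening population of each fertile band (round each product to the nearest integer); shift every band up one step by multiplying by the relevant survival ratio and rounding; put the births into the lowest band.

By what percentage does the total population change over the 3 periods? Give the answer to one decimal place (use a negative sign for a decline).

-9.9

(Bands numbered youngest = 1 to oldest = 6.)
[period 1]
Births: 1380 × 0.462 = 638  |  1510 × 0.549 = 829 ⇒ total 1467
Band 2: 540 × 0.944 = 510
Band 3: 1380 × 0.956 = 1319
Band 4: 1510 × 0.951 = 1436
Band 5: 1510 × 0.943 = 1424
Band 6: 820 × 0.945 = 775
Giving 1467 / 510 / 1319 / 1436 / 1424 / 775.
[period 2]
Births: 510 × 0.462 = 236  |  1319 × 0.549 = 724 ⇒ total 960
Band 2: 1467 × 0.944 = 1385
Band 3: 510 × 0.956 = 488
Band 4: 1319 × 0.951 = 1254
Band 5: 1436 × 0.943 = 1354
Band 6: 1424 × 0.945 = 1346
Giving 960 / 1385 / 488 / 1254 / 1354 / 1346.
[period 3]
Births: 1385 × 0.462 = 640  |  488 × 0.549 = 268 ⇒ total 908
Band 2: 960 × 0.944 = 906
Band 3: 1385 × 0.956 = 1324
Band 4: 488 × 0.951 = 464
Band 5: 1254 × 0.943 = 1183
Band 6: 1354 × 0.945 = 1280
Giving 908 / 906 / 1324 / 464 / 1183 / 1280.
Total: 6730 → 6065; change = -665; percentage change = -9.9%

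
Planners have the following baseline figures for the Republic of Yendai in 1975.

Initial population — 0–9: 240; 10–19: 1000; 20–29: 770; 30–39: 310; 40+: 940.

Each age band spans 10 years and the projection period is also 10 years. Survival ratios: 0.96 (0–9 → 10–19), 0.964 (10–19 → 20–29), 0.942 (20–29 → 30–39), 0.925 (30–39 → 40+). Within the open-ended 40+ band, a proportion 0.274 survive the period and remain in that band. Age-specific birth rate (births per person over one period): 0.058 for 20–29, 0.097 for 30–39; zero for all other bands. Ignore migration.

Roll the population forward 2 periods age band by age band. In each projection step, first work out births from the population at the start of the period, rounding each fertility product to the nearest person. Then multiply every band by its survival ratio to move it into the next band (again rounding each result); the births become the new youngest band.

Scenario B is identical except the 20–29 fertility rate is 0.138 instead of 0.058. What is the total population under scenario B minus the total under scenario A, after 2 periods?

136

Let group 1 be 0–9 through group 5 = 40+.
[period 1]
Births: 770 × 0.058 = 45 ; 310 × 0.097 = 30 → 75
Group 2: 240 × 0.96 = 230
Group 3: 1000 × 0.964 = 964
Group 4: 770 × 0.942 = 725
Group 5: 310 × 0.925 + 940 × 0.274 = 287 + 258 = 545
Giving 75 / 230 / 964 / 725 / 545.
[period 2]
Births: 964 × 0.058 = 56 ; 725 × 0.097 = 70 → 126
Group 2: 75 × 0.96 = 72
Group 3: 230 × 0.964 = 222
Group 4: 964 × 0.942 = 908
Group 5: 725 × 0.925 + 545 × 0.274 = 671 + 149 = 820
Giving 126 / 72 / 222 / 908 / 820.
Scenario A total after 2 periods: 2148
Scenario B projection —
[period 1]
Births: 770 × 0.138 = 106 ; 310 × 0.097 = 30 → 136
Group 2: 240 × 0.96 = 230
Group 3: 1000 × 0.964 = 964
Group 4: 770 × 0.942 = 725
Group 5: 310 × 0.925 + 940 × 0.274 = 287 + 258 = 545
Giving 136 / 230 / 964 / 725 / 545.
[period 2]
Births: 964 × 0.138 = 133 ; 725 × 0.097 = 70 → 203
Group 2: 136 × 0.96 = 131
Group 3: 230 × 0.964 = 222
Group 4: 964 × 0.942 = 908
Group 5: 725 × 0.925 + 545 × 0.274 = 671 + 149 = 820
Giving 203 / 131 / 222 / 908 / 820.
Scenario B total after 2 periods: 2284
Difference B − A = 2284 − 2148 = 136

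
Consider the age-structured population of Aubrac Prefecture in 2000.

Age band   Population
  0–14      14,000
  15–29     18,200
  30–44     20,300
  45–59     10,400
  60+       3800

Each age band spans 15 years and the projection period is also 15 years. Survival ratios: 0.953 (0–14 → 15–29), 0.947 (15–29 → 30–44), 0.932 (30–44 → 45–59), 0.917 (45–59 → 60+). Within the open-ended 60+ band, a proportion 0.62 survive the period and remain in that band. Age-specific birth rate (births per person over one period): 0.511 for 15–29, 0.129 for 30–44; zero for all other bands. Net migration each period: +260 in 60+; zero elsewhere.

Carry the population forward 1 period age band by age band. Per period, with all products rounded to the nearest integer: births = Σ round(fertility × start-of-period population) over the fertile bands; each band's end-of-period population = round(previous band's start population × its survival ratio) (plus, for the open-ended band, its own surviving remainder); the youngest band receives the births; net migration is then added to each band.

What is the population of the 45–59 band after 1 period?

18920

(Groups numbered youngest = 1 to oldest = 5.)
Period 1:
Births: 18200 × 0.511 = 9300, 20300 × 0.129 = 2619 → total 11919
Group 2: 14000 × 0.953 = 13342
Group 3: 18200 × 0.947 = 17235
Group 4: 20300 × 0.932 = 18920
Group 5: 10400 × 0.917 + 3800 × 0.62 = 9537 + 2356 = 11893
Net migration: Group 5 + 260 → 12153
Giving 11919 / 13342 / 17235 / 18920 / 12153.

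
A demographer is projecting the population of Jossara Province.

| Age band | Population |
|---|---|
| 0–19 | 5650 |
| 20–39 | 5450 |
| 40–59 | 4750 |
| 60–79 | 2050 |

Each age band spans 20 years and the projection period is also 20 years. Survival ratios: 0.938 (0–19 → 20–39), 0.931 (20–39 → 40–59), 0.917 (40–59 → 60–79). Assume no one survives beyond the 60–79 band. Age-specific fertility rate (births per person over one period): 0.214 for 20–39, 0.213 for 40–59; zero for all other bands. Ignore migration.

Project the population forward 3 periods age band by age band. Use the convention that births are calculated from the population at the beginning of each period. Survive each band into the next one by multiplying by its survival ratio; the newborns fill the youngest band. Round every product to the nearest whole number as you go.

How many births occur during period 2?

2215

After projecting period 1:
Births: 5450 * 0.214 = 1166 ; 4750 * 0.213 = 1012 → 2178
20–39: 5650 * 0.938 = 5300
40–59: 5450 * 0.931 = 5074
60–79: 4750 * 0.917 = 4356
→ [2178, 5300, 5074, 4356]
After projecting period 2:
Births: 5300 * 0.214 = 1134 ; 5074 * 0.213 = 1081 → 2215
20–39: 2178 * 0.938 = 2043
40–59: 5300 * 0.931 = 4934
60–79: 5074 * 0.917 = 4653
→ [2215, 2043, 4934, 4653]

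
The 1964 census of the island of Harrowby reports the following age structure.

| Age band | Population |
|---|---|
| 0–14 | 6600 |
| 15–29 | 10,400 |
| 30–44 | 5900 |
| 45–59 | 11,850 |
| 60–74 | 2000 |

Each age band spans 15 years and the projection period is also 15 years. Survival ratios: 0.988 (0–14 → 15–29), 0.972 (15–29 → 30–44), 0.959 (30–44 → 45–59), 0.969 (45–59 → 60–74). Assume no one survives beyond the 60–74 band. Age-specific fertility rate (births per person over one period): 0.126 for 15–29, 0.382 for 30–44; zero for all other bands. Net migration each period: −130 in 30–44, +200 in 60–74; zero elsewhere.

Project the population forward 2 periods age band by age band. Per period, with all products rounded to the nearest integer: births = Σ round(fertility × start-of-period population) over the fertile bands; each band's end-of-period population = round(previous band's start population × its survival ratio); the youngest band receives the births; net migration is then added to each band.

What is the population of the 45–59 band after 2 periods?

9570

[period 1]
Births: 10400 × 0.126 = 1310  |  5900 × 0.382 = 2254 — total 3564
15–29: 6600 × 0.988 = 6521
30–44: 10400 × 0.972 = 10109
45–59: 5900 × 0.959 = 5658
60–74: 11850 × 0.969 = 11483
Net migration: 30–44 − 130 → 9979; 60–74 + 200 → 11683
Giving 3564 / 6521 / 9979 / 5658 / 11683.
[period 2]
Births: 6521 × 0.126 = 822  |  9979 × 0.382 = 3812 — total 4634
15–29: 3564 × 0.988 = 3521
30–44: 6521 × 0.972 = 6338
45–59: 9979 × 0.959 = 9570
60–74: 5658 × 0.969 = 5483
Net migration: 30–44 − 130 → 6208; 60–74 + 200 → 5683
Giving 4634 / 3521 / 6208 / 9570 / 5683.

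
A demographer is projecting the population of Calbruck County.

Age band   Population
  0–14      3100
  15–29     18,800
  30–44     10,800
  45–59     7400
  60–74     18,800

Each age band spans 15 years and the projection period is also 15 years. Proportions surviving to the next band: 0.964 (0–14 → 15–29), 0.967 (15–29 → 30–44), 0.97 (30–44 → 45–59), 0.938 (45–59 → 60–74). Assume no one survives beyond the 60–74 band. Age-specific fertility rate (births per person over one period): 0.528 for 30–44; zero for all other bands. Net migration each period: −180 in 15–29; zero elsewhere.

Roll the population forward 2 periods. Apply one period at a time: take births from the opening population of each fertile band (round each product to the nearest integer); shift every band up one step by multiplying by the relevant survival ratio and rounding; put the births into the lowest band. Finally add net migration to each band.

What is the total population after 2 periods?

Call the bands 1 to 5, youngest first.
After projecting period 1:
Births: 10800 × 0.528 = 5702
Band 2: 3100 × 0.964 = 2988
Band 3: 18800 × 0.967 = 18180
Band 4: 10800 × 0.97 = 10476
Band 5: 7400 × 0.938 = 6941
Net migration: Band 2 − 180 → 2808
End of period: [5702, 2808, 18180, 10476, 6941]
After projecting period 2:
Births: 18180 × 0.528 = 9599
Band 2: 5702 × 0.964 = 5497
Band 3: 2808 × 0.967 = 2715
Band 4: 18180 × 0.97 = 17635
Band 5: 10476 × 0.938 = 9826
Net migration: Band 2 − 180 → 5317
End of period: [9599, 5317, 2715, 17635, 9826]
Total after period 2: 9599 + 5317 + 2715 + 17635 + 9826 = 45092

45092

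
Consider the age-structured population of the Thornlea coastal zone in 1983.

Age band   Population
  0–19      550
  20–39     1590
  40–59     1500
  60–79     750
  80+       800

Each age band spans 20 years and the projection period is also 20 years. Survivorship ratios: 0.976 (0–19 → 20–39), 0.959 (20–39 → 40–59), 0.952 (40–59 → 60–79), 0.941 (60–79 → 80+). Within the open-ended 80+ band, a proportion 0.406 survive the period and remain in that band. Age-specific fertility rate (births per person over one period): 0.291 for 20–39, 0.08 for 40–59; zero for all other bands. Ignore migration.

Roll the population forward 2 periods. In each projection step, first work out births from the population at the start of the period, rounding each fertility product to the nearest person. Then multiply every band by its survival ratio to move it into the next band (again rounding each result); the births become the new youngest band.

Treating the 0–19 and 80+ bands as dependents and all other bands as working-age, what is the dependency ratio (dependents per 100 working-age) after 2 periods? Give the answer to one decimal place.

Numbering the bands 1..5 from youngest to oldest:
— Period 1 —
Births: 1590 × 0.291 = 463  |  1500 × 0.08 = 120 → 583
Band 2: 550 × 0.976 = 537
Band 3: 1590 × 0.959 = 1525
Band 4: 1500 × 0.952 = 1428
Band 5: 750 × 0.941 + 800 × 0.406 = 706 + 325 = 1031
Population now: 0–19=583, 20–39=537, 40–59=1525, 60–79=1428, 80+=1031
— Period 2 —
Births: 537 × 0.291 = 156  |  1525 × 0.08 = 122 → 278
Band 2: 583 × 0.976 = 569
Band 3: 537 × 0.959 = 515
Band 4: 1525 × 0.952 = 1452
Band 5: 1428 × 0.941 + 1031 × 0.406 = 1344 + 419 = 1763
Population now: 0–19=278, 20–39=569, 40–59=515, 60–79=1452, 80+=1763
Dependents (band 0–19 + band 80+) = 278 + 1763 = 2041; working-age = 2536; ratio = 2041/2536 × 100 = 80.5

80.5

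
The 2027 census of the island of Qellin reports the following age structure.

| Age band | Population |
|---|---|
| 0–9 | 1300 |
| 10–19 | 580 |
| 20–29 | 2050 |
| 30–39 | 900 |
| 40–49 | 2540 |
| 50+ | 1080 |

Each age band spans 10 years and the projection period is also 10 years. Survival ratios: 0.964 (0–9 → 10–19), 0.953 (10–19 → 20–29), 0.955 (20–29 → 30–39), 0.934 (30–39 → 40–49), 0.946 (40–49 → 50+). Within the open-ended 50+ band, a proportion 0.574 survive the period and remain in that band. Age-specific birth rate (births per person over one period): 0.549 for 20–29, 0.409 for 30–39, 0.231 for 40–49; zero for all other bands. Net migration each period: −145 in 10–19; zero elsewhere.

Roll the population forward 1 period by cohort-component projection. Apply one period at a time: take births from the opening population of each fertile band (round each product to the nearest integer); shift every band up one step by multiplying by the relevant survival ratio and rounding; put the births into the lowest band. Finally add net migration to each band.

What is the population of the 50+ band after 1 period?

3023

Call the groups 1 to 6, youngest first.
Period 1.
Births: 2050 * 0.549 = 1125, 900 * 0.409 = 368, 2540 * 0.231 = 587 — total 2080
Group 2: 1300 * 0.964 = 1253
Group 3: 580 * 0.953 = 553
Group 4: 2050 * 0.955 = 1958
Group 5: 900 * 0.934 = 841
Group 6: 2540 * 0.946 + 1080 * 0.574 = 2403 + 620 = 3023
Net migration: Group 2 − 145 → 1108
Giving 2080 / 1108 / 553 / 1958 / 841 / 3023.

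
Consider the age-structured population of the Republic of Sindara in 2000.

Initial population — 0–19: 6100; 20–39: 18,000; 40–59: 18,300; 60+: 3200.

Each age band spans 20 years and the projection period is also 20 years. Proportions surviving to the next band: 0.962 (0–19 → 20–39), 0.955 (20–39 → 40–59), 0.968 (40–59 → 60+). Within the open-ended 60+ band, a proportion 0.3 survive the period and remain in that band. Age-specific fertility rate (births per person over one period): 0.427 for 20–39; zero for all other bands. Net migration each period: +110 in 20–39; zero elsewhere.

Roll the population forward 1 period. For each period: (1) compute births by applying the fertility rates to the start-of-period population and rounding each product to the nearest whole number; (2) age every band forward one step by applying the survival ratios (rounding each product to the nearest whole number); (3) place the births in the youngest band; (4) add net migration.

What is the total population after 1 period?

Call the groups 1 to 4, youngest first.
Period 1.
Births: 18000 * 0.427 = 7686
Group 2: 6100 * 0.962 = 5868
Group 3: 18000 * 0.955 = 17190
Group 4: 18300 * 0.968 + 3200 * 0.3 = 17714 + 960 = 18674
Net migration: Group 2 + 110 → 5978
End of period: [7686, 5978, 17190, 18674]
Total after period 1: 7686 + 5978 + 17190 + 18674 = 49528

49528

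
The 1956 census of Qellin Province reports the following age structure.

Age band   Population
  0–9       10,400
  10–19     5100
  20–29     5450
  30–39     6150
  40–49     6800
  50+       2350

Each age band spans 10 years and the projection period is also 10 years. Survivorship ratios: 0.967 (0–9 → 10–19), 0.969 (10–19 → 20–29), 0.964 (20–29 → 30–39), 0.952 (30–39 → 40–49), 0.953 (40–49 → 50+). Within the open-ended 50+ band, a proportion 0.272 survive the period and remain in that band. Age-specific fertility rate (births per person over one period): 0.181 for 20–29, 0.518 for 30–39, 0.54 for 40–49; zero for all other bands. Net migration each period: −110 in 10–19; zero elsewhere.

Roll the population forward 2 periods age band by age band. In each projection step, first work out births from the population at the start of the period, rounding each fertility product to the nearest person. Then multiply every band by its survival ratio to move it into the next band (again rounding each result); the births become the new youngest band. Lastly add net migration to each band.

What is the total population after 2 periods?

41175

Let band 1 be 0–9 through band 6 = 50+.
Period 1:
Births: 5450 × 0.181 = 986 ; 6150 × 0.518 = 3186 ; 6800 × 0.54 = 3672 ⇒ total 7844
Band 2: 10400 × 0.967 = 10057
Band 3: 5100 × 0.969 = 4942
Band 4: 5450 × 0.964 = 5254
Band 5: 6150 × 0.952 = 5855
Band 6: 6800 × 0.953 + 2350 × 0.272 = 6480 + 639 = 7119
Net migration: Band 2 − 110 → 9947
End of period: [7844, 9947, 4942, 5254, 5855, 7119]
Period 2:
Births: 4942 × 0.181 = 895 ; 5254 × 0.518 = 2722 ; 5855 × 0.54 = 3162 ⇒ total 6779
Band 2: 7844 × 0.967 = 7585
Band 3: 9947 × 0.969 = 9639
Band 4: 4942 × 0.964 = 4764
Band 5: 5254 × 0.952 = 5002
Band 6: 5855 × 0.953 + 7119 × 0.272 = 5580 + 1936 = 7516
Net migration: Band 2 − 110 → 7475
End of period: [6779, 7475, 9639, 4764, 5002, 7516]
Total after period 2: 6779 + 7475 + 9639 + 4764 + 5002 + 7516 = 41175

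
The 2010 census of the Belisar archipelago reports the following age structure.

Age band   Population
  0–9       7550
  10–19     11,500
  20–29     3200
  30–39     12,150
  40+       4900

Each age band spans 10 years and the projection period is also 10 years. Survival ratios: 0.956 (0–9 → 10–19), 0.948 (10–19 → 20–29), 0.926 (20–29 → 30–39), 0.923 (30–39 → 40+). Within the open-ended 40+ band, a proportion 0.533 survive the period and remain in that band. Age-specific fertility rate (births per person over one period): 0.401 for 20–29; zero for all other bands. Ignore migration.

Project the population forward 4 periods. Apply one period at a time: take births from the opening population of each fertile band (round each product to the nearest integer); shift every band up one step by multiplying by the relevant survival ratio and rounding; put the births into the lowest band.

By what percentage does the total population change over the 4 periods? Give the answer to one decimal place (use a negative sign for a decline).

-44.5

Numbering the groups 1..5 from youngest to oldest:
Period 1.
Births: 3200 * 0.401 = 1283
Group 2: 7550 * 0.956 = 7218
Group 3: 11500 * 0.948 = 10902
Group 4: 3200 * 0.926 = 2963
Group 5: 12150 * 0.923 + 4900 * 0.533 = 11214 + 2612 = 13826
Giving 1283 / 7218 / 10902 / 2963 / 13826.
Period 2.
Births: 10902 * 0.401 = 4372
Group 2: 1283 * 0.956 = 1227
Group 3: 7218 * 0.948 = 6843
Group 4: 10902 * 0.926 = 10095
Group 5: 2963 * 0.923 + 13826 * 0.533 = 2735 + 7369 = 10104
Giving 4372 / 1227 / 6843 / 10095 / 10104.
Period 3.
Births: 6843 * 0.401 = 2744
Group 2: 4372 * 0.956 = 4180
Group 3: 1227 * 0.948 = 1163
Group 4: 6843 * 0.926 = 6337
Group 5: 10095 * 0.923 + 10104 * 0.533 = 9318 + 5385 = 14703
Giving 2744 / 4180 / 1163 / 6337 / 14703.
Period 4.
Births: 1163 * 0.401 = 466
Group 2: 2744 * 0.956 = 2623
Group 3: 4180 * 0.948 = 3963
Group 4: 1163 * 0.926 = 1077
Group 5: 6337 * 0.923 + 14703 * 0.533 = 5849 + 7837 = 13686
Giving 466 / 2623 / 3963 / 1077 / 13686.
Total: 39300 → 21815; change = -17485; percentage change = -44.5%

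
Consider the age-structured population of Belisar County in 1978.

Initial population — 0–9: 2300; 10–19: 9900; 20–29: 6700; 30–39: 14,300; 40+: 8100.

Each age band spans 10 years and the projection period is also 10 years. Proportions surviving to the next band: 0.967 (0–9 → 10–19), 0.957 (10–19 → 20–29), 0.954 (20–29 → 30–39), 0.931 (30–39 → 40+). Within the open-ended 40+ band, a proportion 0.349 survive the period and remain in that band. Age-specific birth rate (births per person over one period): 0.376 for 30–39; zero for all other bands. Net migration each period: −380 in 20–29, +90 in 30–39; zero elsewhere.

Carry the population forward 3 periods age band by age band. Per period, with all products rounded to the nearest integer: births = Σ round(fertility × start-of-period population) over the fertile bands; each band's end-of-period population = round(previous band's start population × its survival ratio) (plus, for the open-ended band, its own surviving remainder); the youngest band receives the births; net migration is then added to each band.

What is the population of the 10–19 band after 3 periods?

2357

(Groups numbered youngest = 1 to oldest = 5.)
After projecting period 1:
Births: 14300 × 0.376 = 5377
Group 2: 2300 × 0.967 = 2224
Group 3: 9900 × 0.957 = 9474
Group 4: 6700 × 0.954 = 6392
Group 5: 14300 × 0.931 + 8100 × 0.349 = 13313 + 2827 = 16140
Net migration: Group 3 − 380 → 9094; Group 4 + 90 → 6482
End of period: [5377, 2224, 9094, 6482, 16140]
After projecting period 2:
Births: 6482 × 0.376 = 2437
Group 2: 5377 × 0.967 = 5200
Group 3: 2224 × 0.957 = 2128
Group 4: 9094 × 0.954 = 8676
Group 5: 6482 × 0.931 + 16140 × 0.349 = 6035 + 5633 = 11668
Net migration: Group 3 − 380 → 1748; Group 4 + 90 → 8766
End of period: [2437, 5200, 1748, 8766, 11668]
After projecting period 3:
Births: 8766 × 0.376 = 3296
Group 2: 2437 × 0.967 = 2357
Group 3: 5200 × 0.957 = 4976
Group 4: 1748 × 0.954 = 1668
Group 5: 8766 × 0.931 + 11668 × 0.349 = 8161 + 4072 = 12233
Net migration: Group 3 − 380 → 4596; Group 4 + 90 → 1758
End of period: [3296, 2357, 4596, 1758, 12233]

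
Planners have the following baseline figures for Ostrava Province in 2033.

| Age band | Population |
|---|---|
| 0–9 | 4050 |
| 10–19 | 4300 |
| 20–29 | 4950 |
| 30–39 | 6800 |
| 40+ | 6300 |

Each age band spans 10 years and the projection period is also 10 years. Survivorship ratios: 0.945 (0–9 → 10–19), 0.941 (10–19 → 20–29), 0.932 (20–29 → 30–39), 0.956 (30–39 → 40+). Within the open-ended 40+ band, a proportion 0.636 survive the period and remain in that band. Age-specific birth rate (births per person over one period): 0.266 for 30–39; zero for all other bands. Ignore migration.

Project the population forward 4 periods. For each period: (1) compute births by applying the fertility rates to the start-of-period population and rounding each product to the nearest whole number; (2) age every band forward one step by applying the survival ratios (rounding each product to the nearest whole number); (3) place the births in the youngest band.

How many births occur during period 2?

1227

Let group 1 be 0–9 through group 5 = 40+.
After projecting period 1:
Births: 6800 * 0.266 = 1809
Group 2: 4050 * 0.945 = 3827
Group 3: 4300 * 0.941 = 4046
Group 4: 4950 * 0.932 = 4613
Group 5: 6800 * 0.956 + 6300 * 0.636 = 6501 + 4007 = 10508
Population now: 0–9=1809, 10–19=3827, 20–29=4046, 30–39=4613, 40+=10508
After projecting period 2:
Births: 4613 * 0.266 = 1227
Group 2: 1809 * 0.945 = 1710
Group 3: 3827 * 0.941 = 3601
Group 4: 4046 * 0.932 = 3771
Group 5: 4613 * 0.956 + 10508 * 0.636 = 4410 + 6683 = 11093
Population now: 0–9=1227, 10–19=1710, 20–29=3601, 30–39=3771, 40+=11093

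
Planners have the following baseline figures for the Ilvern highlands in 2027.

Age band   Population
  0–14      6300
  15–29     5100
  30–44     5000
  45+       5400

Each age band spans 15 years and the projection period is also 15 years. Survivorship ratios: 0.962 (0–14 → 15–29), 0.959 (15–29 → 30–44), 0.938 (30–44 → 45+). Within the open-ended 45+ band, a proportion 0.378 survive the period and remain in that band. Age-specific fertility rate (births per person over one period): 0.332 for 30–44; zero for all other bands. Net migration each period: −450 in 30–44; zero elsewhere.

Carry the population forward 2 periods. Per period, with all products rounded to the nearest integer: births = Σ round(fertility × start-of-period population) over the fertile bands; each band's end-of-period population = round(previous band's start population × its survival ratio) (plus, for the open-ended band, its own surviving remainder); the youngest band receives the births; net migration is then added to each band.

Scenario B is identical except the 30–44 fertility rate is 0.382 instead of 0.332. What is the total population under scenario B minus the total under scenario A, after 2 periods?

[period 1]
Births: 5000 × 0.332 = 1660
15–29: 6300 × 0.962 = 6061
30–44: 5100 × 0.959 = 4891
45+: 5000 × 0.938 + 5400 × 0.378 = 4690 + 2041 = 6731
Net migration: 30–44 − 450 → 4441
Population now: 0–14=1660, 15–29=6061, 30–44=4441, 45+=6731
[period 2]
Births: 4441 × 0.332 = 1474
15–29: 1660 × 0.962 = 1597
30–44: 6061 × 0.959 = 5812
45+: 4441 × 0.938 + 6731 × 0.378 = 4166 + 2544 = 6710
Net migration: 30–44 − 450 → 5362
Population now: 0–14=1474, 15–29=1597, 30–44=5362, 45+=6710
Scenario A total after 2 periods: 15143
Scenario B projection —
[period 1]
Births: 5000 × 0.382 = 1910
15–29: 6300 × 0.962 = 6061
30–44: 5100 × 0.959 = 4891
45+: 5000 × 0.938 + 5400 × 0.378 = 4690 + 2041 = 6731
Net migration: 30–44 − 450 → 4441
Population now: 0–14=1910, 15–29=6061, 30–44=4441, 45+=6731
[period 2]
Births: 4441 × 0.382 = 1696
15–29: 1910 × 0.962 = 1837
30–44: 6061 × 0.959 = 5812
45+: 4441 × 0.938 + 6731 × 0.378 = 4166 + 2544 = 6710
Net migration: 30–44 − 450 → 5362
Population now: 0–14=1696, 15–29=1837, 30–44=5362, 45+=6710
Scenario B total after 2 periods: 15605
Difference B − A = 15605 − 15143 = 462

462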